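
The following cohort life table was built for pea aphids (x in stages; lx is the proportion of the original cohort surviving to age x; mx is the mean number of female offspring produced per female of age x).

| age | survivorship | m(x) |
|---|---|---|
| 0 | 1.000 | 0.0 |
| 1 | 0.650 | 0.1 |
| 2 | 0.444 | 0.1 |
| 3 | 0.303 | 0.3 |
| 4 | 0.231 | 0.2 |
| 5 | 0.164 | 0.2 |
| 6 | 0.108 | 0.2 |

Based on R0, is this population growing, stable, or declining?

R0 = Σ lx·mx = 0 + 0.065 + 0.0444 + 0.0909 + 0.0462 + 0.0328 + 0.0216 = 0.3009
R0 < 1, so the population is declining.

declining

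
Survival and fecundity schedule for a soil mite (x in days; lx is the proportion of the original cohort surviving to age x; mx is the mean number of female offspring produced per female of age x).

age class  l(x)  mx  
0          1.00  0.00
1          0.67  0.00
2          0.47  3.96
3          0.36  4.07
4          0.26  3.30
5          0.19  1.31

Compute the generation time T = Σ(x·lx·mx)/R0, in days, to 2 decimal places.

lx·mx: 0, 0, 1.8612, 1.4652, 0.858, 0.2489 → R0 = 4.4333
x·lx·mx: 0, 0, 3.7224, 4.3956, 3.432, 1.2445 → Σ = 12.7945
T = 12.7945 / 4.4333 = 2.885999… → 2.89

2.89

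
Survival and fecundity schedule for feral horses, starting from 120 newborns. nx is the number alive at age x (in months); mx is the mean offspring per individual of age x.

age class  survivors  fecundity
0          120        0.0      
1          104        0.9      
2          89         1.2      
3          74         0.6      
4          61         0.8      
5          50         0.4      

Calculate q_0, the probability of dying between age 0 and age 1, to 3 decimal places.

lx = nx/n0 = nx/120: 1, 0.86667…, 0.74167…, 0.61667…, 0.50833…, 0.41667…
q_0 = (l_0 − l_1) / l_0 = (1 − 0.866667…) / 1
     = 0.133333… / 1 = 0.133333… → 0.133

0.133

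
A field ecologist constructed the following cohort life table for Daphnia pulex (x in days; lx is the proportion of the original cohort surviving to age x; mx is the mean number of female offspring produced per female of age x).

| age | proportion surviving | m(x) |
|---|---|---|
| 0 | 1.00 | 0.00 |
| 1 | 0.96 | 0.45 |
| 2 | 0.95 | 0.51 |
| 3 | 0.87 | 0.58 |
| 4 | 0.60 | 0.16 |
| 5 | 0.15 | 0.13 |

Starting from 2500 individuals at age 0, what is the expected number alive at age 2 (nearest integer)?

2375

Expected survivors = N0 · l_2 = 2500 × 0.95 = 2375 → 2375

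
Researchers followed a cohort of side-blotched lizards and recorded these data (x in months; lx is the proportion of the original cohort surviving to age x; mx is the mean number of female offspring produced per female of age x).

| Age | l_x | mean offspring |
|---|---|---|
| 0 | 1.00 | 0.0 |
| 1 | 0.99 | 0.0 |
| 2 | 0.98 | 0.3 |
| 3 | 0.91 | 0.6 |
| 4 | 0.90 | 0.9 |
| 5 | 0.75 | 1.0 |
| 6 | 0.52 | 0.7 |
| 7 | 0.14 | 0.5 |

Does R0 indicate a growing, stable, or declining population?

R0 = Σ lx·mx = 0 + 0 + 0.294 + 0.546 + 0.81 + 0.75 + 0.364 + 0.07 = 2.834
R0 > 1, so the population is growing.

growing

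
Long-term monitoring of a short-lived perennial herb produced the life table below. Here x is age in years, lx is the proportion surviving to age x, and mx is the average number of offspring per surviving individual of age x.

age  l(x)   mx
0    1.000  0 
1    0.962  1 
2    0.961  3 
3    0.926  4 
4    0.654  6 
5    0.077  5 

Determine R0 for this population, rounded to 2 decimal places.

lx·mx by age: 0, 0.962, 2.883, 3.704, 3.924, 0.385
R0 = Σ lx·mx = 11.858 → 11.86

11.86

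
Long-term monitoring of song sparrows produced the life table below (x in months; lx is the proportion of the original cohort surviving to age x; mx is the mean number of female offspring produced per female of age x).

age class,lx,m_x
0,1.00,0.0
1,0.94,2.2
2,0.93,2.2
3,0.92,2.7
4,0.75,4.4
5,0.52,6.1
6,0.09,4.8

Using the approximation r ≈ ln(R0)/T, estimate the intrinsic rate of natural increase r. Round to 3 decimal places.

R0 = Σ lx·mx = 0 + 2.068 + 2.046 + 2.484 + 3.3 + 3.172 + 0.432 = 13.502
Σ x·lx·mx = 45.264; T = 45.264/13.502 = 3.35239…
r ≈ ln(R0)/T = ln(13.502)/3.35239… = 0.77641… → 0.776

0.776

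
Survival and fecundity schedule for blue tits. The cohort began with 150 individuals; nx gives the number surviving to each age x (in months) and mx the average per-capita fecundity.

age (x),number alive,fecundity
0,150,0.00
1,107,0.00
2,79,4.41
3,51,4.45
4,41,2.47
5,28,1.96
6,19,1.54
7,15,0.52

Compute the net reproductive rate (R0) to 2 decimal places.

lx = nx/n0 = nx/150: 1, 0.71333…, 0.52667…, 0.34, 0.27333…, 0.18667…, 0.12667…, 0.1
lx·mx by age: 0, 0, 2.3226…, 1.513, 0.675133…, 0.365867…, 0.195067…, 0.052
R0 = Σ lx·mx = 5.123667… → 5.12

5.12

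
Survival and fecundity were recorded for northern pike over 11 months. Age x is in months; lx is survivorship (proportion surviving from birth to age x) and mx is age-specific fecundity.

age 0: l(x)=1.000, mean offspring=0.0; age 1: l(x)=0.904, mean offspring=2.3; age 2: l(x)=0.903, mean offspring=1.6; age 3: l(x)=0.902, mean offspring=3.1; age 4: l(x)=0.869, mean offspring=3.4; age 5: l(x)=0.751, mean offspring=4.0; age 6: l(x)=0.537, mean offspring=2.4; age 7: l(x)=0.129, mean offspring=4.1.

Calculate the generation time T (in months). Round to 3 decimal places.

lx·mx: 0, 2.0792, 1.4448, 2.7962, 2.9546, 3.004, 1.2888, 0.5289 → R0 = 14.0965
x·lx·mx: 0, 2.0792, 2.8896, 8.3886, 11.8184, 15.02, 7.7328, 3.7023 → Σ = 51.6309
T = 51.6309 / 14.0965 = 3.662675… → 3.663

3.663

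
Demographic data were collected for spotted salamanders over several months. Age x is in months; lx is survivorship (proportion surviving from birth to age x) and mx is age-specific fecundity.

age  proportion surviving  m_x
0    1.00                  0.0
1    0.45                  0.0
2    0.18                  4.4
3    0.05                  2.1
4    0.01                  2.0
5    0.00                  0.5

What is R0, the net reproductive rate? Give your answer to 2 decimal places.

lx·mx by age: 0, 0, 0.792, 0.105, 0.02, 0
R0 = Σ lx·mx = 0.917 → 0.92

0.92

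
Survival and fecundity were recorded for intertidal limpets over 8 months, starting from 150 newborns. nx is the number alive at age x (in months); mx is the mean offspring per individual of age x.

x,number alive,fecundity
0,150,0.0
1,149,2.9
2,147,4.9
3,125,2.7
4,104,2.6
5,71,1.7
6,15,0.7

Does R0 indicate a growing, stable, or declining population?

lx = nx/n0 = nx/150: 1, 0.99333…, 0.98, 0.83333…, 0.69333…, 0.47333…, 0.1
R0 = Σ lx·mx = 0 + 2.880667… + 4.802 + 2.25… + 1.802667… + 0.804667… + 0.07 = 12.61…
R0 > 1, so the population is growing.

growing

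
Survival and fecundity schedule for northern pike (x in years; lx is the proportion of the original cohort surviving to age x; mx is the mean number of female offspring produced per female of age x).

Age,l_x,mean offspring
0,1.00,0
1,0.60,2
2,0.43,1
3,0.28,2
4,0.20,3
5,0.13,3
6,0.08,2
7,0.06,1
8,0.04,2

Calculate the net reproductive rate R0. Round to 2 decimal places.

3.48

lx·mx by age: 0, 1.2, 0.43, 0.56, 0.6, 0.39, 0.16, 0.06, 0.08
R0 = Σ lx·mx = 3.48 → 3.48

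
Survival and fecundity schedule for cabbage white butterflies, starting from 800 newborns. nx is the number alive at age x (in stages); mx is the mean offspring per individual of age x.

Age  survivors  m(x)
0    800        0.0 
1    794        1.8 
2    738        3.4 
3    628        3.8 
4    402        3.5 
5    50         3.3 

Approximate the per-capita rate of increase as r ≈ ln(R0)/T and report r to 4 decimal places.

0.9013

lx = nx/n0 = nx/800: 1, 0.9925, 0.9225, 0.785, 0.5025, 0.0625
R0 = Σ lx·mx = 0 + 1.7865 + 3.1365 + 2.983 + 1.75875 + 0.20625 = 9.871
Σ x·lx·mx = 25.07475; T = 25.07475/9.871 = 2.54024…
r ≈ ln(R0)/T = ln(9.871)/2.54024… = 0.901331… → 0.9013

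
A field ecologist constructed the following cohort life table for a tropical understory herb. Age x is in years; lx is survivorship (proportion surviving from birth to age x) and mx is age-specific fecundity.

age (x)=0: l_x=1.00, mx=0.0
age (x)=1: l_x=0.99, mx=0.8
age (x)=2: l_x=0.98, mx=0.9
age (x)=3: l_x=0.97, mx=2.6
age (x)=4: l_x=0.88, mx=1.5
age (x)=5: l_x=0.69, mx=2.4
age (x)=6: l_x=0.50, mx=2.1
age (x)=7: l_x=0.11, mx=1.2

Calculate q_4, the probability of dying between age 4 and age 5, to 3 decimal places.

0.216

q_4 = (l_4 − l_5) / l_4 = (0.88 − 0.69) / 0.88
     = 0.19 / 0.88 = 0.215909… → 0.216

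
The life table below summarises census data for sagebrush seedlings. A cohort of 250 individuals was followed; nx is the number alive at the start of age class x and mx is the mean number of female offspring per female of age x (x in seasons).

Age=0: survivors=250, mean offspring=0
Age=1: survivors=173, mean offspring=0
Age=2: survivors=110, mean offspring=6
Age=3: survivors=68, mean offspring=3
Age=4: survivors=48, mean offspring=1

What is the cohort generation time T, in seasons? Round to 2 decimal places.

lx = nx/n0 = nx/250: 1, 0.692, 0.44, 0.272, 0.192
lx·mx: 0, 0, 2.64, 0.816, 0.192 → R0 = 3.648
x·lx·mx: 0, 0, 5.28, 2.448, 0.768 → Σ = 8.496
T = 8.496 / 3.648 = 2.328947… → 2.33

2.33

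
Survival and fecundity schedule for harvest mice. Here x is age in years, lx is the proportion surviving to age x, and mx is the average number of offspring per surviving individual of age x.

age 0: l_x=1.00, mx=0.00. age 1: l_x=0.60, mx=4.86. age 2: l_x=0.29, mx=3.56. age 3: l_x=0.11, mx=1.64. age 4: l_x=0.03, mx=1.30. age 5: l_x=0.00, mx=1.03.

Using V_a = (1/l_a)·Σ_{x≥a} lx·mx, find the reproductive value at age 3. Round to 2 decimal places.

1.99

lx·mx for x ≥ 3: 0.1804, 0.039, 0 → sum = 0.2194
V_3 = 0.2194 / l_3 = 0.2194 / 0.11 = 1.994545… → 1.99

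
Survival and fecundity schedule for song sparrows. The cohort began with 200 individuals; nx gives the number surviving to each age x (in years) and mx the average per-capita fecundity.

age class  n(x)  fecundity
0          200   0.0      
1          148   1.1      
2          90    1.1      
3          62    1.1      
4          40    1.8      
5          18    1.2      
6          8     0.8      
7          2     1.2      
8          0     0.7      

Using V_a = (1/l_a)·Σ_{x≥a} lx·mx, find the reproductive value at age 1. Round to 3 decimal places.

2.922

lx = nx/n0 = nx/200: 1, 0.74, 0.45, 0.31, 0.2, 0.09, 0.04, 0.01, 0
lx·mx for x ≥ 1: 0.814, 0.495, 0.341, 0.36, 0.108, 0.032, 0.012, 0 → sum = 2.162
V_1 = 2.162 / l_1 = 2.162 / 0.74 = 2.921622… → 2.922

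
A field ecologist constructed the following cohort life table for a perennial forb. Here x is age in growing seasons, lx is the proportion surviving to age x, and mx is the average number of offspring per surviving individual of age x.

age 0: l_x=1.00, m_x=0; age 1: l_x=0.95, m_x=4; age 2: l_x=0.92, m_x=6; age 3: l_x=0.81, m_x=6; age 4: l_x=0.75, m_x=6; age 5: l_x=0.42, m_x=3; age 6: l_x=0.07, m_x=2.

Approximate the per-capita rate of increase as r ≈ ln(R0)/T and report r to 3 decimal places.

R0 = Σ lx·mx = 0 + 3.8 + 5.52 + 4.86 + 4.5 + 1.26 + 0.14 = 20.08
Σ x·lx·mx = 54.56; T = 54.56/20.08 = 2.71713…
r ≈ ln(R0)/T = ln(20.08)/2.71713… = 1.104… → 1.104

1.104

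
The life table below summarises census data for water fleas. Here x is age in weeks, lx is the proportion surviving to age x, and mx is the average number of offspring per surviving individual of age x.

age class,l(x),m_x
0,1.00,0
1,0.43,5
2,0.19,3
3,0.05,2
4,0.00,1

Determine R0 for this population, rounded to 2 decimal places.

2.82

lx·mx by age: 0, 2.15, 0.57, 0.1, 0
R0 = Σ lx·mx = 2.82 → 2.82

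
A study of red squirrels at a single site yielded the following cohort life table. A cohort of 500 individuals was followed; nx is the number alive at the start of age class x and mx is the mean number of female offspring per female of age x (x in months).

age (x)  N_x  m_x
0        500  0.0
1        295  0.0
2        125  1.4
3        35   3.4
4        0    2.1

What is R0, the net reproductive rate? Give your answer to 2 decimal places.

0.59

lx = nx/n0 = nx/500: 1, 0.59, 0.25, 0.07, 0
lx·mx by age: 0, 0, 0.35, 0.238, 0
R0 = Σ lx·mx = 0.588 → 0.59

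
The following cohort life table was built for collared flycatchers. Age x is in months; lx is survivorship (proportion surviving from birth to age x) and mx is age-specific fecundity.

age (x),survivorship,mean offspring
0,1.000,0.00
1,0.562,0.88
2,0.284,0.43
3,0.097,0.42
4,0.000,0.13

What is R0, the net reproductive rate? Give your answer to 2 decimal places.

lx·mx by age: 0, 0.49456, 0.12212, 0.04074, 0
R0 = Σ lx·mx = 0.65742 → 0.66

0.66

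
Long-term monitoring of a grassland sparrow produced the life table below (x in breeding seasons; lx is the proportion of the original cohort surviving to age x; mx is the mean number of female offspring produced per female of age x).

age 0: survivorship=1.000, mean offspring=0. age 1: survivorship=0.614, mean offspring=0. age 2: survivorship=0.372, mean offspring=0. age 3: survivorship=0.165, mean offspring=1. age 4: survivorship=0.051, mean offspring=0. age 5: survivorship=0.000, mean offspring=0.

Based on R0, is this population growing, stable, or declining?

R0 = Σ lx·mx = 0 + 0 + 0 + 0.165 + 0 + 0 = 0.165
R0 < 1, so the population is declining.

declining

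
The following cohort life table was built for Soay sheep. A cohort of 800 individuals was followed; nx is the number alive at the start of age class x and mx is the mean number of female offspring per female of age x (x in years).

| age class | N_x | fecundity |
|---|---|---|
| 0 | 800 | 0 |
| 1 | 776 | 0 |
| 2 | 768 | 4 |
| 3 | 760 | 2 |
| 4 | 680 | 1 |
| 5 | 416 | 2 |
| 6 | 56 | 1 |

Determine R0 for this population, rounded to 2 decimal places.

7.70

lx = nx/n0 = nx/800: 1, 0.97, 0.96, 0.95, 0.85, 0.52, 0.07
lx·mx by age: 0, 0, 3.84, 1.9, 0.85, 1.04, 0.07
R0 = Σ lx·mx = 7.7 → 7.70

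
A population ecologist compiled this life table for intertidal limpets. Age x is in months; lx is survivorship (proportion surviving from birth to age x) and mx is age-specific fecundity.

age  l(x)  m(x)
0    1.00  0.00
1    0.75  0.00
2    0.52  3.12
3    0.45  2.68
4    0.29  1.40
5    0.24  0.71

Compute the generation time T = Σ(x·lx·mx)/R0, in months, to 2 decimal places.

2.74

lx·mx: 0, 0, 1.6224, 1.206, 0.406, 0.1704 → R0 = 3.4048
x·lx·mx: 0, 0, 3.2448, 3.618, 1.624, 0.852 → Σ = 9.3388
T = 9.3388 / 3.4048 = 2.742834… → 2.74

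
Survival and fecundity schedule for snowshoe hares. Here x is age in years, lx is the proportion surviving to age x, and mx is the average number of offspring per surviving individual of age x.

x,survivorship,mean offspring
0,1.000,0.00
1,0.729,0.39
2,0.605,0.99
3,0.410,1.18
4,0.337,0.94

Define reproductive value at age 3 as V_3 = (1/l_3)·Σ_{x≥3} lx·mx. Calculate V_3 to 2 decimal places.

lx·mx for x ≥ 3: 0.4838, 0.31678 → sum = 0.80058
V_3 = 0.80058 / l_3 = 0.80058 / 0.41 = 1.952634… → 1.95

1.95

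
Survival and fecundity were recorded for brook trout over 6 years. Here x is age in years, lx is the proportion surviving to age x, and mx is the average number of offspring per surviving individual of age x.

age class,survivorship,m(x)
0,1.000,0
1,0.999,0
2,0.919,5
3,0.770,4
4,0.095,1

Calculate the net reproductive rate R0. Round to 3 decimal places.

7.770

lx·mx by age: 0, 0, 4.595, 3.08, 0.095
R0 = Σ lx·mx = 7.77 → 7.770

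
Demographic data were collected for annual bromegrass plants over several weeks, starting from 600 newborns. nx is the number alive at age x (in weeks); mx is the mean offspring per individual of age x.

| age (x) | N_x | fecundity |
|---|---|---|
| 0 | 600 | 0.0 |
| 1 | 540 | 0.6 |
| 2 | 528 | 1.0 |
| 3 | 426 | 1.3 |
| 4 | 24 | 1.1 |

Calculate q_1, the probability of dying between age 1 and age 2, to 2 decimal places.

lx = nx/n0 = nx/600: 1, 0.9, 0.88, 0.71, 0.04
q_1 = (l_1 − l_2) / l_1 = (0.9 − 0.88) / 0.9
     = 0.02 / 0.9 = 0.022222… → 0.02

0.02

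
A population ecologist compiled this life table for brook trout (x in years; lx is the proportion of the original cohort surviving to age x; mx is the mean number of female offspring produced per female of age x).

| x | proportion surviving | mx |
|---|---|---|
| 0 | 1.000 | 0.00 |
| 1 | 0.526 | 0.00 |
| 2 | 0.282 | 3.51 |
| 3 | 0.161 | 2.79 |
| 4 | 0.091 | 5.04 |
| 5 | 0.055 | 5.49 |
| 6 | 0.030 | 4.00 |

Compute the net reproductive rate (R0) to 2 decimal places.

2.32

lx·mx by age: 0, 0, 0.98982, 0.44919, 0.45864, 0.30195, 0.12
R0 = Σ lx·mx = 2.3196 → 2.32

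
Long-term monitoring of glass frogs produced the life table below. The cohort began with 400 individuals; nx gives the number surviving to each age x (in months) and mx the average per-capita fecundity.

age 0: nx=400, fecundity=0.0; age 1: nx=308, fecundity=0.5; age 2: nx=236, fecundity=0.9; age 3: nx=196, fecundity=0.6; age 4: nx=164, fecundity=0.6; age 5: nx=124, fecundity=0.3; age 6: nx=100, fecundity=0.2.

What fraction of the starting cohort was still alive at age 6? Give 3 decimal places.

l_6 = n_6/n_0 = 100/400 = 0.25 → 0.250

0.250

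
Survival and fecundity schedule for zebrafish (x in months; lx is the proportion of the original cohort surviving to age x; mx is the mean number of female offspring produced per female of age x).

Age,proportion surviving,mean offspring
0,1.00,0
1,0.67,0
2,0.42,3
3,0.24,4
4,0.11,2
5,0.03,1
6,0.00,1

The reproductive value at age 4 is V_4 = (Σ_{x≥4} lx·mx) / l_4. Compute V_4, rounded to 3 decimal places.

2.273

lx·mx for x ≥ 4: 0.22, 0.03, 0 → sum = 0.25
V_4 = 0.25 / l_4 = 0.25 / 0.11 = 2.272727… → 2.273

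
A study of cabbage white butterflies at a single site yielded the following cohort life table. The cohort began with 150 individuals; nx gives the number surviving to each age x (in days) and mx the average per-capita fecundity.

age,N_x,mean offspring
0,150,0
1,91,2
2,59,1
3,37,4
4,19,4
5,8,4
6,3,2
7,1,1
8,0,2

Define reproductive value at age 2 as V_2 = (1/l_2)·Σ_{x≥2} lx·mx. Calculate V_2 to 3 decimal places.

5.458

lx = nx/n0 = nx/150: 1, 0.60667…, 0.39333…, 0.24667…, 0.12667…, 0.05333…, 0.02, 0.00667…, 0
lx·mx for x ≥ 2: 0.393333…, 0.986667…, 0.506667…, 0.213333…, 0.04, 0.006667…, 0 → sum = 2.146667…
V_2 = 2.146667… / l_2 = 2.146667… / 0.393333… = 5.457627… → 5.458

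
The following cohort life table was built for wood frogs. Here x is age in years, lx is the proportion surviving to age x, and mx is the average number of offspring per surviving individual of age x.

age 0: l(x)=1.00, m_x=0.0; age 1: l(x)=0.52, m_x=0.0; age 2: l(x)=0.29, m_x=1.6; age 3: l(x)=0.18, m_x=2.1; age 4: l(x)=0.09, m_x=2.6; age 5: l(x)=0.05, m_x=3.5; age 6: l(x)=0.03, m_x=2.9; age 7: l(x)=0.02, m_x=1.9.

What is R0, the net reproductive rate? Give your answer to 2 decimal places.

lx·mx by age: 0, 0, 0.464, 0.378, 0.234, 0.175, 0.087, 0.038
R0 = Σ lx·mx = 1.376 → 1.38

1.38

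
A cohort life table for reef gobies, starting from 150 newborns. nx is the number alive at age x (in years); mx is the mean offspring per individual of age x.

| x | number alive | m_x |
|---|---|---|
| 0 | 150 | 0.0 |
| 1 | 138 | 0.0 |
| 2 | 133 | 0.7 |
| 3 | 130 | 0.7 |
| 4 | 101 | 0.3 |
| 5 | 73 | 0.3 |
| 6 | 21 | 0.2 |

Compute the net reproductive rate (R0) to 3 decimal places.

1.603

lx = nx/n0 = nx/150: 1, 0.92, 0.88667…, 0.86667…, 0.67333…, 0.48667…, 0.14
lx·mx by age: 0, 0, 0.620667…, 0.606667…, 0.202…, 0.146…, 0.028
R0 = Σ lx·mx = 1.603333… → 1.603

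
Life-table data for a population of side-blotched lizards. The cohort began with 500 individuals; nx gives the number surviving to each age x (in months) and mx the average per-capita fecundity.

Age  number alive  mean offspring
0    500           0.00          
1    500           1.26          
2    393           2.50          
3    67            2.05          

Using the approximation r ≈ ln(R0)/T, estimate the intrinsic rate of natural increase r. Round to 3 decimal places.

0.729

lx = nx/n0 = nx/500: 1, 1, 0.786, 0.134
R0 = Σ lx·mx = 0 + 1.26 + 1.965 + 0.2747 = 3.4997
Σ x·lx·mx = 6.0141; T = 6.0141/3.4997 = 1.71846…
r ≈ ln(R0)/T = ln(3.4997)/1.71846… = 0.72895… → 0.729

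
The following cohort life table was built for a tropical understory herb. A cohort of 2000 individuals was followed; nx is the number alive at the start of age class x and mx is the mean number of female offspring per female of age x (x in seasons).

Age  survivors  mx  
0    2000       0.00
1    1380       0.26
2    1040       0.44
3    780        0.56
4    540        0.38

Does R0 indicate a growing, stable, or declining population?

lx = nx/n0 = nx/2000: 1, 0.69, 0.52, 0.39, 0.27
R0 = Σ lx·mx = 0 + 0.1794 + 0.2288 + 0.2184 + 0.1026 = 0.7292
R0 < 1, so the population is declining.

declining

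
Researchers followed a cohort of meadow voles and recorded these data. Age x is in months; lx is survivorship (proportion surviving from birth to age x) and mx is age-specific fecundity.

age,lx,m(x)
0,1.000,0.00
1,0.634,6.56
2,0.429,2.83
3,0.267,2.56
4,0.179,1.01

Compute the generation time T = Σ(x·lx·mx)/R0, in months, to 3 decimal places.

1.501

lx·mx: 0, 4.15904, 1.21407, 0.68352, 0.18079 → R0 = 6.23742
x·lx·mx: 0, 4.15904, 2.42814, 2.05056, 0.72316 → Σ = 9.3609
T = 9.3609 / 6.23742 = 1.500765… → 1.501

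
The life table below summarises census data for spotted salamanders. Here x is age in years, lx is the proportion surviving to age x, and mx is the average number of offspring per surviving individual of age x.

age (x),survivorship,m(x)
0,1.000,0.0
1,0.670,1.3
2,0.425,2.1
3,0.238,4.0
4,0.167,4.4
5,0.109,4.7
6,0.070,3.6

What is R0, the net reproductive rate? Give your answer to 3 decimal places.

4.215

lx·mx by age: 0, 0.871, 0.8925, 0.952, 0.7348, 0.5123, 0.252
R0 = Σ lx·mx = 4.2146 → 4.215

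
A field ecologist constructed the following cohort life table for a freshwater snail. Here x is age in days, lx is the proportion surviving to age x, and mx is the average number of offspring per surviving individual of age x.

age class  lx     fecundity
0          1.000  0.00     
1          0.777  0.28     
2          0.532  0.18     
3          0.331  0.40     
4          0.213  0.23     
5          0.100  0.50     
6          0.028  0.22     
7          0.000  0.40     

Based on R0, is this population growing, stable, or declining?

declining

R0 = Σ lx·mx = 0 + 0.21756 + 0.09576 + 0.1324 + 0.04899 + 0.05 + 0.00616 + 0 = 0.55087
R0 < 1, so the population is declining.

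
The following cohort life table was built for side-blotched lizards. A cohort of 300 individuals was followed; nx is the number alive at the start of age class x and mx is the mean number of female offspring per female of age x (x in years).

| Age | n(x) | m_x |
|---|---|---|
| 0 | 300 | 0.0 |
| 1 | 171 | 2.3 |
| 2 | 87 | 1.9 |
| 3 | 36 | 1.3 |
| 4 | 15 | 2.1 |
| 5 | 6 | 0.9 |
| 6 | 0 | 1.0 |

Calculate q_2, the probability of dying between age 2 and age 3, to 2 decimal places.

lx = nx/n0 = nx/300: 1, 0.57, 0.29, 0.12, 0.05, 0.02, 0
q_2 = (l_2 − l_3) / l_2 = (0.29 − 0.12) / 0.29
     = 0.17 / 0.29 = 0.586207… → 0.59

0.59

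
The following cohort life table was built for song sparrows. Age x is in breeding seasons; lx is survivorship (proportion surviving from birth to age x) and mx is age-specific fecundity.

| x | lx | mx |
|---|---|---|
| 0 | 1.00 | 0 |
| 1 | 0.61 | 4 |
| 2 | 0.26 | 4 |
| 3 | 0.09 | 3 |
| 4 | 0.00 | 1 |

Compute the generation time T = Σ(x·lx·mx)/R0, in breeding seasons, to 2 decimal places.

lx·mx: 0, 2.44, 1.04, 0.27, 0 → R0 = 3.75
x·lx·mx: 0, 2.44, 2.08, 0.81, 0 → Σ = 5.33
T = 5.33 / 3.75 = 1.421333… → 1.42

1.42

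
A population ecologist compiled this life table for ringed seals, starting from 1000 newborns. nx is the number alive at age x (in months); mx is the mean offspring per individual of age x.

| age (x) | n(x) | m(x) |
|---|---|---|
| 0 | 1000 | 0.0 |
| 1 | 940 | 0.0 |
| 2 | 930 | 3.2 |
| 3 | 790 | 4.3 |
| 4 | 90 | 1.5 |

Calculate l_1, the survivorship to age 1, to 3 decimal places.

l_1 = n_1/n_0 = 940/1000 = 0.94 → 0.940

0.940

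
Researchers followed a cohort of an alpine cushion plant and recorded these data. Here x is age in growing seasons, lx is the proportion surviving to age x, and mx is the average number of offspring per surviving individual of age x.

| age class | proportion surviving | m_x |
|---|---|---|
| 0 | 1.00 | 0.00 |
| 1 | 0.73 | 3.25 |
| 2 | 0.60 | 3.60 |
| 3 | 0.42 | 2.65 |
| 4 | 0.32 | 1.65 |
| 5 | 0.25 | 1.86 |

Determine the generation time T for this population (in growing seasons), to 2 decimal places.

2.18

lx·mx: 0, 2.3725, 2.16, 1.113, 0.528, 0.465 → R0 = 6.6385
x·lx·mx: 0, 2.3725, 4.32, 3.339, 2.112, 2.325 → Σ = 14.4685
T = 14.4685 / 6.6385 = 2.179483… → 2.18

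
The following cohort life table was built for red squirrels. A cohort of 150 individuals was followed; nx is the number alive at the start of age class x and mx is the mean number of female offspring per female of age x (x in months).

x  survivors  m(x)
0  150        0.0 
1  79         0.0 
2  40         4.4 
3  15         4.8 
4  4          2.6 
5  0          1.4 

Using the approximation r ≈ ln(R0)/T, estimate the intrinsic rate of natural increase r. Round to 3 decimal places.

0.231

lx = nx/n0 = nx/150: 1, 0.52667…, 0.26667…, 0.1, 0.02667…, 0
R0 = Σ lx·mx = 0 + 0 + 1.17333… + 0.48 + 0.06933… + 0 = 1.722667…
Σ x·lx·mx = 4.064…; T = 4.064…/1.722667… = 2.35913…
r ≈ ln(R0)/T = ln(1.722667…)/2.35913… = 0.23054… → 0.231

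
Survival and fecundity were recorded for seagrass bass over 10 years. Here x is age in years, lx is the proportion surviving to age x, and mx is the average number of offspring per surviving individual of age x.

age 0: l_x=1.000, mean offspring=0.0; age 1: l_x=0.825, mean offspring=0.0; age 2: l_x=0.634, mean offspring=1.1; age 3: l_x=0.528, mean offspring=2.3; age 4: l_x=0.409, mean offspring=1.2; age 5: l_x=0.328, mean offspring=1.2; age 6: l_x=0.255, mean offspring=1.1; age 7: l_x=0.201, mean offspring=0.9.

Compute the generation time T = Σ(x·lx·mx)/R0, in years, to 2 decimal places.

3.66

lx·mx: 0, 0, 0.6974, 1.2144, 0.4908, 0.3936, 0.2805, 0.1809 → R0 = 3.2576
x·lx·mx: 0, 0, 1.3948, 3.6432, 1.9632, 1.968, 1.683, 1.2663 → Σ = 11.9185
T = 11.9185 / 3.2576 = 3.658675… → 3.66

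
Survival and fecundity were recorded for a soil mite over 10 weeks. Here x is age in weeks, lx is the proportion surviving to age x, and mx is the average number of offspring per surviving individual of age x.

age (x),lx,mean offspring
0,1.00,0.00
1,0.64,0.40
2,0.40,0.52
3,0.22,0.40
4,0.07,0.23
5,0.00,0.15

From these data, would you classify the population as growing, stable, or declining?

R0 = Σ lx·mx = 0 + 0.256 + 0.208 + 0.088 + 0.0161 + 0 = 0.5681
R0 < 1, so the population is declining.

declining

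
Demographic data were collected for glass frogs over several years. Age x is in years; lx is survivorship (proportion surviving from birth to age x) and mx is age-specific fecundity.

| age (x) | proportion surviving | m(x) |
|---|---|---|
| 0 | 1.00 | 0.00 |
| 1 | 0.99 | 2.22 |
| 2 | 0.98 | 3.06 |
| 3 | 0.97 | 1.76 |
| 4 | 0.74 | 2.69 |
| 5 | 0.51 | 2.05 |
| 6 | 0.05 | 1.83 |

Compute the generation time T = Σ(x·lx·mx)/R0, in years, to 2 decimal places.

lx·mx: 0, 2.1978, 2.9988, 1.7072, 1.9906, 1.0455, 0.0915 → R0 = 10.0314
x·lx·mx: 0, 2.1978, 5.9976, 5.1216, 7.9624, 5.2275, 0.549 → Σ = 27.0559
T = 27.0559 / 10.0314 = 2.697121… → 2.70

2.70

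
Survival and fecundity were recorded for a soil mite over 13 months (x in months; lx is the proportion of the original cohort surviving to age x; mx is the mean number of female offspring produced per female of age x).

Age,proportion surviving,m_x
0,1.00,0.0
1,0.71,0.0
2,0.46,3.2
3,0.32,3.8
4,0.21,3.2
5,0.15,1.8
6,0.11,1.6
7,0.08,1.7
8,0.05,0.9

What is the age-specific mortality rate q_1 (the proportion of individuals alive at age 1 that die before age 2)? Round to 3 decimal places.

0.352

q_1 = (l_1 − l_2) / l_1 = (0.71 − 0.46) / 0.71
     = 0.25 / 0.71 = 0.352113… → 0.352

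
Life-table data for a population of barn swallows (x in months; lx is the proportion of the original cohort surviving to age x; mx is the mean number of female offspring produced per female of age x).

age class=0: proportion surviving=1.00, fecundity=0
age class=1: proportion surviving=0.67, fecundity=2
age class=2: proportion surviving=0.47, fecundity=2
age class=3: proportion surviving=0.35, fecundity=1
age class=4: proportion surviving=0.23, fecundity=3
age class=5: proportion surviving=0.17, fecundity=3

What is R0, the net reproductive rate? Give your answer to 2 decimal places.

3.83

lx·mx by age: 0, 1.34, 0.94, 0.35, 0.69, 0.51
R0 = Σ lx·mx = 3.83 → 3.83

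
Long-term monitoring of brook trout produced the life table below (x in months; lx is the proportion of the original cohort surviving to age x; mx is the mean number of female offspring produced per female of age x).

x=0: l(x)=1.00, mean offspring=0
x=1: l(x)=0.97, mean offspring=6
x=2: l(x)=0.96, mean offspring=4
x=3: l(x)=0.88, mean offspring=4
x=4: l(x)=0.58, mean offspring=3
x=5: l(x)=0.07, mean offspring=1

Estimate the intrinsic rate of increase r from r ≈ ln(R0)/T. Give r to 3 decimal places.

R0 = Σ lx·mx = 0 + 5.82 + 3.84 + 3.52 + 1.74 + 0.07 = 14.99
Σ x·lx·mx = 31.37; T = 31.37/14.99 = 2.09273…
r ≈ ln(R0)/T = ln(14.99)/2.09273… = 1.29371… → 1.294

1.294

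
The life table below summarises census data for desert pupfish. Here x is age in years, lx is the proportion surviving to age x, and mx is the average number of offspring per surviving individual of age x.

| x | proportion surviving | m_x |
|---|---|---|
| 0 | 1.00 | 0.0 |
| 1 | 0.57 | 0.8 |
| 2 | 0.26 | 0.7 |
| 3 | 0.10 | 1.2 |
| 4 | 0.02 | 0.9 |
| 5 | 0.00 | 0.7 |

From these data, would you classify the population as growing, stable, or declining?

R0 = Σ lx·mx = 0 + 0.456 + 0.182 + 0.12 + 0.018 + 0 = 0.776
R0 < 1, so the population is declining.

declining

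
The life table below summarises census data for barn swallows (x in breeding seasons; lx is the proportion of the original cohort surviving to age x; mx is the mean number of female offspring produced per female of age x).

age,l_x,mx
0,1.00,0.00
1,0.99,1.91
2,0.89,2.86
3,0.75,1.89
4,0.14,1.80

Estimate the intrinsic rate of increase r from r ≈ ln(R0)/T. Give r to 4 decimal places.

R0 = Σ lx·mx = 0 + 1.8909 + 2.5454 + 1.4175 + 0.252 = 6.1058
Σ x·lx·mx = 12.2422; T = 12.2422/6.1058 = 2.00501…
r ≈ ln(R0)/T = ln(6.1058)/2.00501… = 0.902358… → 0.9024

0.9024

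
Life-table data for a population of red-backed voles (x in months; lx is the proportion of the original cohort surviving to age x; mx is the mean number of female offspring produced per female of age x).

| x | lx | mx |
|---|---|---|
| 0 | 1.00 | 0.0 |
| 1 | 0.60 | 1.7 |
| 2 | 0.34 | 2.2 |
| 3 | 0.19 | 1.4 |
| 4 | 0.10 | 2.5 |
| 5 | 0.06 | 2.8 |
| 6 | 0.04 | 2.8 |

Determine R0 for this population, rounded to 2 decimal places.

2.56

lx·mx by age: 0, 1.02, 0.748, 0.266, 0.25, 0.168, 0.112
R0 = Σ lx·mx = 2.564 → 2.56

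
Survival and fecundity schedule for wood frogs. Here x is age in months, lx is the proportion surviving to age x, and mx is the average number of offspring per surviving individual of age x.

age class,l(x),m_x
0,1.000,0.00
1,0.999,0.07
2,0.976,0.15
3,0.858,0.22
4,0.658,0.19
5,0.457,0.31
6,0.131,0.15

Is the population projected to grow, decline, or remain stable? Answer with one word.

R0 = Σ lx·mx = 0 + 0.06993 + 0.1464 + 0.18876 + 0.12502 + 0.14167 + 0.01965 = 0.69143
R0 < 1, so the population is declining.

declining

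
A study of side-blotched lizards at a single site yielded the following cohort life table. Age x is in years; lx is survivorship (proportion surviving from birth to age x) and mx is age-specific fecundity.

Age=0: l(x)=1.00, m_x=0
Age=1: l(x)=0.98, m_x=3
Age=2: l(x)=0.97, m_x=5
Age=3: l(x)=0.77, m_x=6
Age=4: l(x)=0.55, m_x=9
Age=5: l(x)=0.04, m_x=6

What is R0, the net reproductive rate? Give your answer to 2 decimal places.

lx·mx by age: 0, 2.94, 4.85, 4.62, 4.95, 0.24
R0 = Σ lx·mx = 17.6 → 17.60

17.60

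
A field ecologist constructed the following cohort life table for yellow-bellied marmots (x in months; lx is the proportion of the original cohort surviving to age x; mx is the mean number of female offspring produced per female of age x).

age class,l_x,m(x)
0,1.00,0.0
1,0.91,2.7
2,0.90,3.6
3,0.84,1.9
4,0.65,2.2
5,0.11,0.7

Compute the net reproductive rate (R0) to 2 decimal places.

lx·mx by age: 0, 2.457, 3.24, 1.596, 1.43, 0.077
R0 = Σ lx·mx = 8.8 → 8.80

8.80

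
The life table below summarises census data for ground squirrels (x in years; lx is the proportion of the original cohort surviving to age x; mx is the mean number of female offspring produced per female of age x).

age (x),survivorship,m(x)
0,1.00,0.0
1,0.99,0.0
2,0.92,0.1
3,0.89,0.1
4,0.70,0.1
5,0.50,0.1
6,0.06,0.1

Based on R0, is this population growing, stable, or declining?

R0 = Σ lx·mx = 0 + 0 + 0.092 + 0.089 + 0.07 + 0.05 + 0.006 = 0.307
R0 < 1, so the population is declining.

declining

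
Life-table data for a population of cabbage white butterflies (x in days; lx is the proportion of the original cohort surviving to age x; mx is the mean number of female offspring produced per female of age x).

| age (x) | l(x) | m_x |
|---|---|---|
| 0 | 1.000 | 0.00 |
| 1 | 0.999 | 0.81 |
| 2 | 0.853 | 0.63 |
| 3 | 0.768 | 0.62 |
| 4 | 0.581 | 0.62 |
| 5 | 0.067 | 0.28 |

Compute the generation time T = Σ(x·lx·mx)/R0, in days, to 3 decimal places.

lx·mx: 0, 0.80919, 0.53739, 0.47616, 0.36022, 0.01876 → R0 = 2.20172
x·lx·mx: 0, 0.80919, 1.07478, 1.42848, 1.44088, 0.0938 → Σ = 4.84713
T = 4.84713 / 2.20172 = 2.20152… → 2.202

2.202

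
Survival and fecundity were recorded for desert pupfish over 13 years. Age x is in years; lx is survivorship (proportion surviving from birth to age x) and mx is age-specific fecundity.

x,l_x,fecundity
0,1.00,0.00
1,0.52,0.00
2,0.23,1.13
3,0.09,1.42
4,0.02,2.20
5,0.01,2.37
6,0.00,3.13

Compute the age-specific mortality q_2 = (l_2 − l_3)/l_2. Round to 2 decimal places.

q_2 = (l_2 − l_3) / l_2 = (0.23 − 0.09) / 0.23
     = 0.14 / 0.23 = 0.608696… → 0.61

0.61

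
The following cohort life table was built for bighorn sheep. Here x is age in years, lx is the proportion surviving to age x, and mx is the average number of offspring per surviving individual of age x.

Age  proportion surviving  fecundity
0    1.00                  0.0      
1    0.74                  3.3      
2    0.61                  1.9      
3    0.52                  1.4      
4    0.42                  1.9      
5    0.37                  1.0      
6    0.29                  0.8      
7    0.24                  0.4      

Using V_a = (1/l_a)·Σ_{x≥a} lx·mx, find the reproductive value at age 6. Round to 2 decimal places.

lx·mx for x ≥ 6: 0.232, 0.096 → sum = 0.328
V_6 = 0.328 / l_6 = 0.328 / 0.29 = 1.131034… → 1.13

1.13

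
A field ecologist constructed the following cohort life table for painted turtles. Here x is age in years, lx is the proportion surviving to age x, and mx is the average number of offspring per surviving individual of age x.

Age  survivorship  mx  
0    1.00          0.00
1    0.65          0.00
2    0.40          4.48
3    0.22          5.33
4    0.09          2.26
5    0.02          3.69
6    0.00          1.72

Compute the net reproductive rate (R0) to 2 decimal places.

3.24

lx·mx by age: 0, 0, 1.792, 1.1726, 0.2034, 0.0738, 0
R0 = Σ lx·mx = 3.2418 → 3.24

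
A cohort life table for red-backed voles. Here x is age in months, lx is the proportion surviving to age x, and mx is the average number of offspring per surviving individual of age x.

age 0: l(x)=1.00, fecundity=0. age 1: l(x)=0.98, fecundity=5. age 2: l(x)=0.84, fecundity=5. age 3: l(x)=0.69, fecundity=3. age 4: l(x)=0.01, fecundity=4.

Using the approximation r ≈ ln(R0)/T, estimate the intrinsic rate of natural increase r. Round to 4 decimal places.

R0 = Σ lx·mx = 0 + 4.9 + 4.2 + 2.07 + 0.04 = 11.21
Σ x·lx·mx = 19.67; T = 19.67/11.21 = 1.75468…
r ≈ ln(R0)/T = ln(11.21)/1.75468… = 1.377346… → 1.3773

1.3773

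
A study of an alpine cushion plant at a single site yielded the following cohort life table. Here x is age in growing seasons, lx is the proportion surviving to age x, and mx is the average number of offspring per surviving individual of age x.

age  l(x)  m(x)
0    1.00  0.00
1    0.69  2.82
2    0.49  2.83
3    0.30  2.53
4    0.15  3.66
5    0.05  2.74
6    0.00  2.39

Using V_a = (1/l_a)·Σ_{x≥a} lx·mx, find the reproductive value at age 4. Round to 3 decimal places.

4.573

lx·mx for x ≥ 4: 0.549, 0.137, 0 → sum = 0.686
V_4 = 0.686 / l_4 = 0.686 / 0.15 = 4.573333… → 4.573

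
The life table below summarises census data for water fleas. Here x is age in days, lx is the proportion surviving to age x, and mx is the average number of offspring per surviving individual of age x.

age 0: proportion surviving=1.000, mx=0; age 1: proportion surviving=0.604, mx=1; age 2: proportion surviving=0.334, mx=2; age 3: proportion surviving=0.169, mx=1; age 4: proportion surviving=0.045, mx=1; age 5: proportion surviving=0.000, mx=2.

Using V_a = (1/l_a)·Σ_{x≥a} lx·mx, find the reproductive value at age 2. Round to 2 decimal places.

2.64

lx·mx for x ≥ 2: 0.668, 0.169, 0.045, 0 → sum = 0.882
V_2 = 0.882 / l_2 = 0.882 / 0.334 = 2.640719… → 2.64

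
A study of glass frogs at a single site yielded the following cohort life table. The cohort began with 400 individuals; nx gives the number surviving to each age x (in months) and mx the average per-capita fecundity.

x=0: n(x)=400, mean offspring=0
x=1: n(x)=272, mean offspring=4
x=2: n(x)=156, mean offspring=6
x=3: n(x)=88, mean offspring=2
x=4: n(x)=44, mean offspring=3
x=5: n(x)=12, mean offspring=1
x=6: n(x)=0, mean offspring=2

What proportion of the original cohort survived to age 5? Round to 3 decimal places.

0.030

l_5 = n_5/n_0 = 12/400 = 0.03 → 0.030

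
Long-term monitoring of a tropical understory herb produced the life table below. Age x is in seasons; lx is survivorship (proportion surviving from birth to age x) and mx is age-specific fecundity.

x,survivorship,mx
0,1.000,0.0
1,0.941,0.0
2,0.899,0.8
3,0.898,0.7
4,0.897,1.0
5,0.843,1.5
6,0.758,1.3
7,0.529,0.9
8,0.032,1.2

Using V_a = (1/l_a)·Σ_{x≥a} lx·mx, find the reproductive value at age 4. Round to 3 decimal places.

lx·mx for x ≥ 4: 0.897, 1.2645, 0.9854, 0.4761, 0.0384 → sum = 3.6614
V_4 = 3.6614 / l_4 = 3.6614 / 0.897 = 4.081828… → 4.082

4.082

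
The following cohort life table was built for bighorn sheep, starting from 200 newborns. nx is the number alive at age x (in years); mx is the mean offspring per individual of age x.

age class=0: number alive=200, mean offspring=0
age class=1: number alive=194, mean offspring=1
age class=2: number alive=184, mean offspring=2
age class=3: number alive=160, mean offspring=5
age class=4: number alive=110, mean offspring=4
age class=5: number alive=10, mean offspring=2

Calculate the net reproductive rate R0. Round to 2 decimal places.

9.11

lx = nx/n0 = nx/200: 1, 0.97, 0.92, 0.8, 0.55, 0.05
lx·mx by age: 0, 0.97, 1.84, 4, 2.2, 0.1
R0 = Σ lx·mx = 9.11 → 9.11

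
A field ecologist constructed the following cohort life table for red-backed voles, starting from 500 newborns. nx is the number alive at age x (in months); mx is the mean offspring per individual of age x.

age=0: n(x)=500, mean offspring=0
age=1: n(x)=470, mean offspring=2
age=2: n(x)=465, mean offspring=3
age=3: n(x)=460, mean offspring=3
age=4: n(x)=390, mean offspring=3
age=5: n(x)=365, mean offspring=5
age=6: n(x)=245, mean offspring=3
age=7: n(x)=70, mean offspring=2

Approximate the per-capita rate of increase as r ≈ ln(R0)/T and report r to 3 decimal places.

0.762

lx = nx/n0 = nx/500: 1, 0.94, 0.93, 0.92, 0.78, 0.73, 0.49, 0.14
R0 = Σ lx·mx = 0 + 1.88 + 2.79 + 2.76 + 2.34 + 3.65 + 1.47 + 0.28 = 15.17
Σ x·lx·mx = 54.13; T = 54.13/15.17 = 3.56823…
r ≈ ln(R0)/T = ln(15.17)/3.56823… = 0.76209… → 0.762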